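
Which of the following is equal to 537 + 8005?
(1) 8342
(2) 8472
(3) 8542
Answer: 3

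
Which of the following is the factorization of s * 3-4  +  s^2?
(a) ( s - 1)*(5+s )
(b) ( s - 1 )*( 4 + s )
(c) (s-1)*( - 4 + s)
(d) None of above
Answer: b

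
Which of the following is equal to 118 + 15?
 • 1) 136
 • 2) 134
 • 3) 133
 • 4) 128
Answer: 3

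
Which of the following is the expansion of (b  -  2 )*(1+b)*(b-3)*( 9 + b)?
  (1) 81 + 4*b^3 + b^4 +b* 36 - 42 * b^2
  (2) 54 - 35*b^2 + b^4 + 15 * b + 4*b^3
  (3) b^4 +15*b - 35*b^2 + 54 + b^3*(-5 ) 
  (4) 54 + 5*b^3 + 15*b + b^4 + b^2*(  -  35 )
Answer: 4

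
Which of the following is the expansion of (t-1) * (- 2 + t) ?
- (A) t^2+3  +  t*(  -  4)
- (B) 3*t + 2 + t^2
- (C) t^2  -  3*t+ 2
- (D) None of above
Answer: C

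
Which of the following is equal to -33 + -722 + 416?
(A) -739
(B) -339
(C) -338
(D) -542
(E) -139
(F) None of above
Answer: B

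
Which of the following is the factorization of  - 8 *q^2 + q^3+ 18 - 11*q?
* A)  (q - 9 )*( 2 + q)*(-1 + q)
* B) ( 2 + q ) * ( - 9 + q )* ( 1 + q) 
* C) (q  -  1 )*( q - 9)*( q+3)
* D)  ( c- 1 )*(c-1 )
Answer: A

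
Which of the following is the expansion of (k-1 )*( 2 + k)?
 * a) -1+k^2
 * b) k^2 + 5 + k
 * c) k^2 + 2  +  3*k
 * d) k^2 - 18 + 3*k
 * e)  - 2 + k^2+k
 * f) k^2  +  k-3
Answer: e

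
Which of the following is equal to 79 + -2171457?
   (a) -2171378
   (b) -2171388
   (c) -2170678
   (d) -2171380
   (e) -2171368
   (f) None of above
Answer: a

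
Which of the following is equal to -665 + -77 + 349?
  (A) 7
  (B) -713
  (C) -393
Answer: C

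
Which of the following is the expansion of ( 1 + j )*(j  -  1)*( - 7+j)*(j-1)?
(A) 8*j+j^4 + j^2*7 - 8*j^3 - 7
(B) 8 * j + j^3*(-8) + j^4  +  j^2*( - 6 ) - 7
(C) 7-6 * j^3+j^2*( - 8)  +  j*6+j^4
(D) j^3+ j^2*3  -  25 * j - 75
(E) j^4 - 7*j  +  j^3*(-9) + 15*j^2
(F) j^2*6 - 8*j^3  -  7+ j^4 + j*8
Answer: F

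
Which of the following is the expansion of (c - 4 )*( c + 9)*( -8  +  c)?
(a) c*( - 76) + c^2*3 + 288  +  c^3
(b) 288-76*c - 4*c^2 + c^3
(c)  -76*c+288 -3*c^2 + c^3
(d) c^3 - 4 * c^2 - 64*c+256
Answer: c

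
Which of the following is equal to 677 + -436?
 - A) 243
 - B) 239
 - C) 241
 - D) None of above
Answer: C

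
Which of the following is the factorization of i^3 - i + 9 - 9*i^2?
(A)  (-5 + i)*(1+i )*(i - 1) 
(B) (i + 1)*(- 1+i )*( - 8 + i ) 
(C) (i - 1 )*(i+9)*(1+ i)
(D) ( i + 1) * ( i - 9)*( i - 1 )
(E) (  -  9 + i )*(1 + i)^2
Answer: D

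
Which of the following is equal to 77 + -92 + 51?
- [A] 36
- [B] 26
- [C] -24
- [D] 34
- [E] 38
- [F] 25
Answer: A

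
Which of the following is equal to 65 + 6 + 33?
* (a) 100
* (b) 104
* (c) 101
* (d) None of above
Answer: b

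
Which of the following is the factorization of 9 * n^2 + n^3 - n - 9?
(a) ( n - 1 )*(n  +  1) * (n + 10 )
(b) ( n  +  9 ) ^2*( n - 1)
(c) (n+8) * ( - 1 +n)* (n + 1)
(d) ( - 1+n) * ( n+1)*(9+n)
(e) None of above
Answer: d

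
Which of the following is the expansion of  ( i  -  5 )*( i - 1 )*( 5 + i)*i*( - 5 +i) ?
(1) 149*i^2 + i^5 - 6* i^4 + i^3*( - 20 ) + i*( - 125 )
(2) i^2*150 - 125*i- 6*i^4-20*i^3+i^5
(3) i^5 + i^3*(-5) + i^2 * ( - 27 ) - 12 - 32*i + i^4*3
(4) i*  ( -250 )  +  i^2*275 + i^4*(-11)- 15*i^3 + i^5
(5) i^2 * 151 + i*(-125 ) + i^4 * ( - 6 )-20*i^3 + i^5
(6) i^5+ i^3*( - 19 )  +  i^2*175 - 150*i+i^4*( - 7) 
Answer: 2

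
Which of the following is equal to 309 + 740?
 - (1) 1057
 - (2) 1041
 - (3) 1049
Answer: 3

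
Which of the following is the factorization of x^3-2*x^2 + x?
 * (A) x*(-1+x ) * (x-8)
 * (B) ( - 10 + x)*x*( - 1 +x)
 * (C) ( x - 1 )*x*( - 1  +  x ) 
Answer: C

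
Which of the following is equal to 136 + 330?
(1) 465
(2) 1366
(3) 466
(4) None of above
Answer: 3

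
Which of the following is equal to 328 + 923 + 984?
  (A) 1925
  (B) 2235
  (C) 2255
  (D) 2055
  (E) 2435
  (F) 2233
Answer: B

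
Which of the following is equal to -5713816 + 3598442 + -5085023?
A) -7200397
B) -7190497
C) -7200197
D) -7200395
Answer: A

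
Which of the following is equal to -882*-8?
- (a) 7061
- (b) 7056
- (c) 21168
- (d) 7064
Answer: b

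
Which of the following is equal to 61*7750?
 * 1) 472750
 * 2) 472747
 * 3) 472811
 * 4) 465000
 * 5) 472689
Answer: 1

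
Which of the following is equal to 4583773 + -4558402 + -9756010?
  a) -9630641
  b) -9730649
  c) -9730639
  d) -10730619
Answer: c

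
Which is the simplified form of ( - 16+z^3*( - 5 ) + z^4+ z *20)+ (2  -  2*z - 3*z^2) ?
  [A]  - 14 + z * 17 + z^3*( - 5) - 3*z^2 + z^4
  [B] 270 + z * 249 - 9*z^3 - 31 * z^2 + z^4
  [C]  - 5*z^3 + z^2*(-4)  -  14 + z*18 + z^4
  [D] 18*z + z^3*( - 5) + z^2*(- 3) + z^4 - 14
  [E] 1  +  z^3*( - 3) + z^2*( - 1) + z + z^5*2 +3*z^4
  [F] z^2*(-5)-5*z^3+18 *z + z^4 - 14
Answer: D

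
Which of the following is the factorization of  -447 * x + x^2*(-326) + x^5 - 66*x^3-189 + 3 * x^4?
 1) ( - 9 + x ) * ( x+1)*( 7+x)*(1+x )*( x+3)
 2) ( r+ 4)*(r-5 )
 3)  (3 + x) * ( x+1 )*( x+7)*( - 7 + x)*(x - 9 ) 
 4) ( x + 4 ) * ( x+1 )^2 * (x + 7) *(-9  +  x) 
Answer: 1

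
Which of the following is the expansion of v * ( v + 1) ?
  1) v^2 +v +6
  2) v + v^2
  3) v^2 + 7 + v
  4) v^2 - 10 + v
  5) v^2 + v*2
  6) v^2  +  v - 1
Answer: 2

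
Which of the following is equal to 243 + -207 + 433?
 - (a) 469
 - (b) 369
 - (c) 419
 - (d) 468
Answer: a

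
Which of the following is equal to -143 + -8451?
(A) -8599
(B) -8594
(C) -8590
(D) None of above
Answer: B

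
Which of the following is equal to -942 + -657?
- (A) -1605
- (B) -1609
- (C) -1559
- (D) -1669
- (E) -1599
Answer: E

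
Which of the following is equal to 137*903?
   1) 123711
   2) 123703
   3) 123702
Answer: 1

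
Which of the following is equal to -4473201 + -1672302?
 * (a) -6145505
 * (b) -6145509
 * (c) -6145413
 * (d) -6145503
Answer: d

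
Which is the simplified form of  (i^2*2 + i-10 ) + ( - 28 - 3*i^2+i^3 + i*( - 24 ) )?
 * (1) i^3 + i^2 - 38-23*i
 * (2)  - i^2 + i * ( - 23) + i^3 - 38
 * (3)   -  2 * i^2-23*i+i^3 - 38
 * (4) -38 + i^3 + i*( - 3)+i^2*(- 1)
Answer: 2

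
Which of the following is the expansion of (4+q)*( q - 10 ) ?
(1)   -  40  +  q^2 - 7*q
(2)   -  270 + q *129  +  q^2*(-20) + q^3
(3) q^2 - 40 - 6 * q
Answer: 3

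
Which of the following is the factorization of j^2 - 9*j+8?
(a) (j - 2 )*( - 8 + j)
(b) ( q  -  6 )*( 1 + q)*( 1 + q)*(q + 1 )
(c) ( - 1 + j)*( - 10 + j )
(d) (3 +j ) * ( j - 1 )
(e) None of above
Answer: e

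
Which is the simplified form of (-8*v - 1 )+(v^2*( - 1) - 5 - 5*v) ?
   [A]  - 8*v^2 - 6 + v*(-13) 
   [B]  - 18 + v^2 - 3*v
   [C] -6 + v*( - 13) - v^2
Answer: C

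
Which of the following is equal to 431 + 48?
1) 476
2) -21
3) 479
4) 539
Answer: 3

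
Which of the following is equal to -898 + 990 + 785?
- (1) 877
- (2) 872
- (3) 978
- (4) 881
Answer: 1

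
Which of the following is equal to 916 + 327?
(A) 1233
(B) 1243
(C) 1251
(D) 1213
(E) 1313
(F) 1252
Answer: B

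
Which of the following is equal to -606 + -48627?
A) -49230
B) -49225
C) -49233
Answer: C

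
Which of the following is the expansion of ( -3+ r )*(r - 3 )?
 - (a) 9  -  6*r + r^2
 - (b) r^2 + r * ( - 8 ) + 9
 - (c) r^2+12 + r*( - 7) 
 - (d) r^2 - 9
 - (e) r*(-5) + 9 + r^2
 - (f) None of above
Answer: a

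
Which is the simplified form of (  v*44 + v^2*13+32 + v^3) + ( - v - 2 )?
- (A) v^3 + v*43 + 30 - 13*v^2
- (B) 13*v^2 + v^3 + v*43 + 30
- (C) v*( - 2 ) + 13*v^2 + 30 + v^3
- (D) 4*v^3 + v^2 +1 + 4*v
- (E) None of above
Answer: B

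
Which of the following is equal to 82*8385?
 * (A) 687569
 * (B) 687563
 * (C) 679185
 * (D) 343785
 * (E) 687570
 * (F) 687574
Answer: E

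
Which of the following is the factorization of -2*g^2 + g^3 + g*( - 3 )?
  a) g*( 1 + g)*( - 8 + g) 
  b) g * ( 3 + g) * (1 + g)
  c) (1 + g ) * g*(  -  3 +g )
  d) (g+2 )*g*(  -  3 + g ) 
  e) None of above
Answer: c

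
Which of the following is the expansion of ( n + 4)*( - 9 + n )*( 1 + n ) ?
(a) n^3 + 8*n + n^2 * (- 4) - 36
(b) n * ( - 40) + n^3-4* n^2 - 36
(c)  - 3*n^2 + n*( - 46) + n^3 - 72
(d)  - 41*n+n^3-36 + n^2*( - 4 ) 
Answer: d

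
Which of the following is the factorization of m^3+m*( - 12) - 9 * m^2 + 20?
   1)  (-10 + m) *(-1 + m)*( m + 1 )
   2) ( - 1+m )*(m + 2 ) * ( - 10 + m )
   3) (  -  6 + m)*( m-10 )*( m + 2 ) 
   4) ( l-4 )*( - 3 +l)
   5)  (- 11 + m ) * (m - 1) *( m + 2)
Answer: 2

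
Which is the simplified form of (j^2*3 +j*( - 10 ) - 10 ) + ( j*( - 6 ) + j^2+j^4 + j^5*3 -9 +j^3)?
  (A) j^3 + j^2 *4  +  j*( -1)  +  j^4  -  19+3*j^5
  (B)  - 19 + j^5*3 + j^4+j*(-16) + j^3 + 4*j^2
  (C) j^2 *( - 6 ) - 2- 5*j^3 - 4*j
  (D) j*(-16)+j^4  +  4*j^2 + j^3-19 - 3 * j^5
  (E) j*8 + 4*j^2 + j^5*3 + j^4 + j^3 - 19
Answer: B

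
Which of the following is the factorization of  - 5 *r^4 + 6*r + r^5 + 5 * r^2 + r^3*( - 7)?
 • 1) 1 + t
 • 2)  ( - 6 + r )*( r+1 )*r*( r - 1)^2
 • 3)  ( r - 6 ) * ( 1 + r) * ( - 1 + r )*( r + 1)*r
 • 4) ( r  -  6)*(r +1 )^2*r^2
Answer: 3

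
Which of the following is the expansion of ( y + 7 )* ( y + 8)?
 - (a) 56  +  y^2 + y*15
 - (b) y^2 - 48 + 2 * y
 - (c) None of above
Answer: a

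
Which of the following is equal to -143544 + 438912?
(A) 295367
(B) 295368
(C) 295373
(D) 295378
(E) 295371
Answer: B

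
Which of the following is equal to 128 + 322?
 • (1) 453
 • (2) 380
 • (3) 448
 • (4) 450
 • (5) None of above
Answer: 4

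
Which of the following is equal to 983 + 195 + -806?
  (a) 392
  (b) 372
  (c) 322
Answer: b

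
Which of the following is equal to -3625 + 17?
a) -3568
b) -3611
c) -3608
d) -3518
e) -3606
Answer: c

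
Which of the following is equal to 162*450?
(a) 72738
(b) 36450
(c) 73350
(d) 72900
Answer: d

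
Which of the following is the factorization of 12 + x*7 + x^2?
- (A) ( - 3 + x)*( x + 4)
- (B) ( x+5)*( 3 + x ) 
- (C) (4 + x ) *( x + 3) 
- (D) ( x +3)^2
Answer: C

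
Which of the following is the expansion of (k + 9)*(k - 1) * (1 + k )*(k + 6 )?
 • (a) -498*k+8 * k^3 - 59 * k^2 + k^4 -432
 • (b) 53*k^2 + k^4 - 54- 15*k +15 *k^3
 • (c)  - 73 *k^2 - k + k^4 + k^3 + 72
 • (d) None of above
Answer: b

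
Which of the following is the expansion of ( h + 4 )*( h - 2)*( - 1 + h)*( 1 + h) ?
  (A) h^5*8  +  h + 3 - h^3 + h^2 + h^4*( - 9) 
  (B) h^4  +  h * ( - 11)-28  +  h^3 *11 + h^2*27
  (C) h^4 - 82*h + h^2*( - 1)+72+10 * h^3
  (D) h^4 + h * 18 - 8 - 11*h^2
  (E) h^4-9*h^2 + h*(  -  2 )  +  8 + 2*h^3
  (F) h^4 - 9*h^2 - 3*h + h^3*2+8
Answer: E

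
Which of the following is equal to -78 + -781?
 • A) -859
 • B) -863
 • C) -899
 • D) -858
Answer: A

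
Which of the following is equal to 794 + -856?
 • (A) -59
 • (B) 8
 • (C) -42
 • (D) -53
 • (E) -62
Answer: E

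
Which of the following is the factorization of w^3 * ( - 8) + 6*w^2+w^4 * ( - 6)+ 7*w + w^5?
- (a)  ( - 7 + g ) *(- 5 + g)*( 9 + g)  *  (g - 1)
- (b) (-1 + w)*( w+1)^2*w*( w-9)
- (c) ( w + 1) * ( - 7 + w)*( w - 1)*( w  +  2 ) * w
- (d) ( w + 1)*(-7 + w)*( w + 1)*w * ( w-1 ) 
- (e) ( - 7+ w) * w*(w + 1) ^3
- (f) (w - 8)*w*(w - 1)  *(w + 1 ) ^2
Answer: d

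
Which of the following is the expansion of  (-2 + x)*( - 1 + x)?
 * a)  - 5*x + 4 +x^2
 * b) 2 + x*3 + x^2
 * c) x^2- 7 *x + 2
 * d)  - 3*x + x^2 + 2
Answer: d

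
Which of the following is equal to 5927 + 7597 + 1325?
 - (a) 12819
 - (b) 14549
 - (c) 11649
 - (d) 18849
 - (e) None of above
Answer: e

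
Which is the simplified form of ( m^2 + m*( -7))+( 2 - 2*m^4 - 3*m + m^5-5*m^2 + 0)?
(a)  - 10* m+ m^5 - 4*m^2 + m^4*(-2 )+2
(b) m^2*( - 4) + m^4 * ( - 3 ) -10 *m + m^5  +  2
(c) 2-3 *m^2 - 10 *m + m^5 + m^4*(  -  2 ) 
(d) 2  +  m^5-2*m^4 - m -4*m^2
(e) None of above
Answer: a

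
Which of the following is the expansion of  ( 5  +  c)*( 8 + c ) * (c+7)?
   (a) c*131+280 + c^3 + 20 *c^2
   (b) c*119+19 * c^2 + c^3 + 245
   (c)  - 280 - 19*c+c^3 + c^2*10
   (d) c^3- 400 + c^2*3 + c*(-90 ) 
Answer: a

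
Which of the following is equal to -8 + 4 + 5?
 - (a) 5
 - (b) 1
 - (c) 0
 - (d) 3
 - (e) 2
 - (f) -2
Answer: b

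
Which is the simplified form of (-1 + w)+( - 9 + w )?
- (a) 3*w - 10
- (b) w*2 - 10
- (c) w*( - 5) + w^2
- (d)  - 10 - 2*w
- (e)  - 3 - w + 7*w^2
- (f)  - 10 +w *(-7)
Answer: b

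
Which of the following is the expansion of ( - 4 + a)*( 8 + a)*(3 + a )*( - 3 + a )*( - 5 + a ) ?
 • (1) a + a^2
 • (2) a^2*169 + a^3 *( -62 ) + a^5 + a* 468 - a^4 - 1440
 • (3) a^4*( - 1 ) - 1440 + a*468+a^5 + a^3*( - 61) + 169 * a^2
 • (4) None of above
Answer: 3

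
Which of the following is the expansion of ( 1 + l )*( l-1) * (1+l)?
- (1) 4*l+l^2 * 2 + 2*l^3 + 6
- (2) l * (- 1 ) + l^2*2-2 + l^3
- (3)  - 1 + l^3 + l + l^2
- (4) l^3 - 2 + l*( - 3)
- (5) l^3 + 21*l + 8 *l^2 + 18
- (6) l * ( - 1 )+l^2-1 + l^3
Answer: 6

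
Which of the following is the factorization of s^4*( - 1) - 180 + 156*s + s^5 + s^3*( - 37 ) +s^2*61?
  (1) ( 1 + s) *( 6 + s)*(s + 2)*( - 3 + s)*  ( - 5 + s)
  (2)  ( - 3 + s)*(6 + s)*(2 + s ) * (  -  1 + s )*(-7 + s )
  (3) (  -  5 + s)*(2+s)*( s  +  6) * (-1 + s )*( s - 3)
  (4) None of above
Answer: 3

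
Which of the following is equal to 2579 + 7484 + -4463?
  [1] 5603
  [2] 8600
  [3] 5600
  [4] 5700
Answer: 3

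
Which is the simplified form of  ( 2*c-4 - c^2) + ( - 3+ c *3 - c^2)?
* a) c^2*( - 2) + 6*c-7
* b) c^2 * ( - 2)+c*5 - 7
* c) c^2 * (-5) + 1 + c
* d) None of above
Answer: b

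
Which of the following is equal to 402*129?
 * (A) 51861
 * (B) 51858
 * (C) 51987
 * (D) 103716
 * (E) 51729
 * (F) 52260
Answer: B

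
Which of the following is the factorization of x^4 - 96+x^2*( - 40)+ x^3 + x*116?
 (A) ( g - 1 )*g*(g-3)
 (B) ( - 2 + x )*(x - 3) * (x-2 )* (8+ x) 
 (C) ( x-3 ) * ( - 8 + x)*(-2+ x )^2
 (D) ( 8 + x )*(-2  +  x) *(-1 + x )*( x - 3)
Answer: B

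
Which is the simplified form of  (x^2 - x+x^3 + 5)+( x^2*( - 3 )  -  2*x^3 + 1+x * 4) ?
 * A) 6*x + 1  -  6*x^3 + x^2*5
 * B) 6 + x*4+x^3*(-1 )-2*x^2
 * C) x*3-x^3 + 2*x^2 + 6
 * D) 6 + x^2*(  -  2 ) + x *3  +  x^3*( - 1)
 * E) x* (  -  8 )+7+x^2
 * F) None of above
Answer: D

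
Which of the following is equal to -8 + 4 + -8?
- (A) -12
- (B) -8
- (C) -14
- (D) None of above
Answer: A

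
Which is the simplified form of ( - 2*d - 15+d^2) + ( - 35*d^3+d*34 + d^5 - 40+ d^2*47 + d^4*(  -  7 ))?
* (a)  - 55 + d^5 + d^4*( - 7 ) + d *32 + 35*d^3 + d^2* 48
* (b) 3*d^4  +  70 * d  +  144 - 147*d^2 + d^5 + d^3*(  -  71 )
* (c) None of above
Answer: c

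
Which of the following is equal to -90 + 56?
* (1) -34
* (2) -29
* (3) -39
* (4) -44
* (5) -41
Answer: 1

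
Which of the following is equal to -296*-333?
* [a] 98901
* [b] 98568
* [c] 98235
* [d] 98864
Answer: b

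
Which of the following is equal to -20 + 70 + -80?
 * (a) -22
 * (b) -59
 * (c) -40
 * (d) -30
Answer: d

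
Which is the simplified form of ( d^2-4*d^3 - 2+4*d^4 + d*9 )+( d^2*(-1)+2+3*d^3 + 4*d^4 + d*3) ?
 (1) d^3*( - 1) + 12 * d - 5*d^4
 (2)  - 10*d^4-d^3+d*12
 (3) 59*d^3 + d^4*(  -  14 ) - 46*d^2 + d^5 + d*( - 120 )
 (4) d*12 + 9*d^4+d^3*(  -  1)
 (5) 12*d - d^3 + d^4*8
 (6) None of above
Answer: 5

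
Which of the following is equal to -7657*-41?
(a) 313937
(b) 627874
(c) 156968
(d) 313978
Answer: a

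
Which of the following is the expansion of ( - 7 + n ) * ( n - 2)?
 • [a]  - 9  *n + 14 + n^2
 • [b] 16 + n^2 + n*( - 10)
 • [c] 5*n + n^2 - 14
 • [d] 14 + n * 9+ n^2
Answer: a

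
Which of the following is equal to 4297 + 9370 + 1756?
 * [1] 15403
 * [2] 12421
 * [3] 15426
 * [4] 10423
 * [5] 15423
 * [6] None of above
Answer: 5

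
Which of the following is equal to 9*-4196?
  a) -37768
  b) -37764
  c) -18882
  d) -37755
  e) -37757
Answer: b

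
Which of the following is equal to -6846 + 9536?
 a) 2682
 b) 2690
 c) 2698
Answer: b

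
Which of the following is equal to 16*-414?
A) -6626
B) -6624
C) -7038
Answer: B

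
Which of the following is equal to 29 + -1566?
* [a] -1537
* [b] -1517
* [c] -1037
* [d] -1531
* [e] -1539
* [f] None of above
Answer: a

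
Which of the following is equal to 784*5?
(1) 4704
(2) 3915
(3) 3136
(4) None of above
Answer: 4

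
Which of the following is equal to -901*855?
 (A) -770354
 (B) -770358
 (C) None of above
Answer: C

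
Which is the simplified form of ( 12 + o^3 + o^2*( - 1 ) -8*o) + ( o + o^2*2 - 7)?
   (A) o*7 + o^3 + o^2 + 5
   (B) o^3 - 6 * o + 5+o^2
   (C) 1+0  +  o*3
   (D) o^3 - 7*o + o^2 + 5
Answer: D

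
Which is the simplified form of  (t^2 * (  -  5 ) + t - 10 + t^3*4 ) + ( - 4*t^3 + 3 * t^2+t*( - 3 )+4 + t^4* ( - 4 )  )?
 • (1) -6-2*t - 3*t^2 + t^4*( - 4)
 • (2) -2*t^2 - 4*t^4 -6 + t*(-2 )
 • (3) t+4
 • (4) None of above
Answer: 2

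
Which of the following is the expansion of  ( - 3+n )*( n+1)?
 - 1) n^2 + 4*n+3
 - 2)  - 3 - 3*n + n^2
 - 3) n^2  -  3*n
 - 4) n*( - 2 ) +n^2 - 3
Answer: 4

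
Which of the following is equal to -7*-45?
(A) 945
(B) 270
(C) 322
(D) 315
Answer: D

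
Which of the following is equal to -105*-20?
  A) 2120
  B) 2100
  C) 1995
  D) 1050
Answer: B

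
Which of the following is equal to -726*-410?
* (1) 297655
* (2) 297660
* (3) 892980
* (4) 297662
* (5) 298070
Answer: 2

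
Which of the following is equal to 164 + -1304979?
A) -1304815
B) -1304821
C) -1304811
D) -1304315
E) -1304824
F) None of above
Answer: A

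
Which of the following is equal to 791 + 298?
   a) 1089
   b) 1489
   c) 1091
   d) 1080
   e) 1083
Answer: a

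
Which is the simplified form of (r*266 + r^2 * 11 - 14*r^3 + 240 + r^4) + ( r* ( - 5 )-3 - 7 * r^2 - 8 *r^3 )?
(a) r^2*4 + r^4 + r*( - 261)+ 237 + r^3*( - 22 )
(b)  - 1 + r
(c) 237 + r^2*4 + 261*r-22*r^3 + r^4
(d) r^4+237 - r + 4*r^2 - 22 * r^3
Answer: c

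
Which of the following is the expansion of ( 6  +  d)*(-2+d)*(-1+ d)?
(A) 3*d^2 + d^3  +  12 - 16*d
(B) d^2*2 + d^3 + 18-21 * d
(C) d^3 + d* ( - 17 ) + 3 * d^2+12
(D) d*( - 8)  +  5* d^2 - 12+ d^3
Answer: A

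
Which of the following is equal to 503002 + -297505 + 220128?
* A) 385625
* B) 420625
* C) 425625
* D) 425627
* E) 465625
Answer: C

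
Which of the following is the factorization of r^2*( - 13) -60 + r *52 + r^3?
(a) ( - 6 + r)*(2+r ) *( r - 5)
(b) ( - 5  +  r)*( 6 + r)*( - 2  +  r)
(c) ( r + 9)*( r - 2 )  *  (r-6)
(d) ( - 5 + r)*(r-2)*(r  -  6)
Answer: d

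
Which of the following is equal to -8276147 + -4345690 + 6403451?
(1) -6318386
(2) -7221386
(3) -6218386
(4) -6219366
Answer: 3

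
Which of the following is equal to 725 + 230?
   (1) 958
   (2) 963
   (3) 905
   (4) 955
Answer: 4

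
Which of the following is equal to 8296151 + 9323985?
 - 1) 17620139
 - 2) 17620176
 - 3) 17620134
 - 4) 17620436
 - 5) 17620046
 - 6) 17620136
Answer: 6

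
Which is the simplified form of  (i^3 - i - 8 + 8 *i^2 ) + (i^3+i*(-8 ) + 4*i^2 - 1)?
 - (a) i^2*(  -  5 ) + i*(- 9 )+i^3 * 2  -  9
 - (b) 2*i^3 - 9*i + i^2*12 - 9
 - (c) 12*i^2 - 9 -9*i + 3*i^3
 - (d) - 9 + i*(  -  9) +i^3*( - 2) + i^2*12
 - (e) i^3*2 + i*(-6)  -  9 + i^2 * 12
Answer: b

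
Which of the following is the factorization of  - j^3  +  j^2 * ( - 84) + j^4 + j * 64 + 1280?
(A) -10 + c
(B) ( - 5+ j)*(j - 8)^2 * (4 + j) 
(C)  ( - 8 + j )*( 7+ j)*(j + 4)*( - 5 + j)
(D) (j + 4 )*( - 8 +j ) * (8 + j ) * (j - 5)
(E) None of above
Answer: D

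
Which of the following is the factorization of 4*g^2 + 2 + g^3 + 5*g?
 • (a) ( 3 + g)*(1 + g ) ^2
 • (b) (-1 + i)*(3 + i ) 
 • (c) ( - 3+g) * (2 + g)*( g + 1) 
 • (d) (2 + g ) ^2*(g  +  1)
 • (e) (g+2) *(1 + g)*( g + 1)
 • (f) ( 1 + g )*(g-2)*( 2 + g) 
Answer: e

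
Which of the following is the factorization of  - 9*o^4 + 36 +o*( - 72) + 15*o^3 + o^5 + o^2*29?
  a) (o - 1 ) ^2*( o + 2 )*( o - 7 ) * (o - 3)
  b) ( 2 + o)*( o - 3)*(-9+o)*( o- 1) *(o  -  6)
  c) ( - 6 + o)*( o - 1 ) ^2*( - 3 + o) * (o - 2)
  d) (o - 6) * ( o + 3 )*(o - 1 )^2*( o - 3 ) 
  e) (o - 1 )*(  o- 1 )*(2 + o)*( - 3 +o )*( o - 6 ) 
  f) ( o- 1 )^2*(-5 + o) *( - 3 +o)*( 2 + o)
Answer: e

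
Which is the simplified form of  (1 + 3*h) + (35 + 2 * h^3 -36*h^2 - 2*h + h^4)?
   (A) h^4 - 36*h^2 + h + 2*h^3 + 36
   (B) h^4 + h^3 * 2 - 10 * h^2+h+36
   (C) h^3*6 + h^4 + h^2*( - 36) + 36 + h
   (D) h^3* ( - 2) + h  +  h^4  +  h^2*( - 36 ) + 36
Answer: A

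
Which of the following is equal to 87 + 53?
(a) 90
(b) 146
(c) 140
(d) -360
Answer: c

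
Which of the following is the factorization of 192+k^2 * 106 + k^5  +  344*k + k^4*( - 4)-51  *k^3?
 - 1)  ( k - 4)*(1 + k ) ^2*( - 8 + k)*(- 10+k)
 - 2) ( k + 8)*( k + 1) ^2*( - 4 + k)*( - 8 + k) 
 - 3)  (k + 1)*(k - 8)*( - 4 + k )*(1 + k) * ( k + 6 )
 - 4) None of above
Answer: 3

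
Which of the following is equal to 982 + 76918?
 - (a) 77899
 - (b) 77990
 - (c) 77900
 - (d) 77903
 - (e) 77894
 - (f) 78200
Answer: c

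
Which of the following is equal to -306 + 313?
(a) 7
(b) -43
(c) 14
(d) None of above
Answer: a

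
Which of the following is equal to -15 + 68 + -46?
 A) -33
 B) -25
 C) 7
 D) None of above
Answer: C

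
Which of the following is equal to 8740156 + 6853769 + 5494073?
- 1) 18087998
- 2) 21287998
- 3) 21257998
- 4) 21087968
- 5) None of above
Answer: 5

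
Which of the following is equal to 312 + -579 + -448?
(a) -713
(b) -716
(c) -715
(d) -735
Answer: c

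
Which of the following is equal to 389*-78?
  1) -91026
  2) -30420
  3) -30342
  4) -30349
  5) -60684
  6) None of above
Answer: 3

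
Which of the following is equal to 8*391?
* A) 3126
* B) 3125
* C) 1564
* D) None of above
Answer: D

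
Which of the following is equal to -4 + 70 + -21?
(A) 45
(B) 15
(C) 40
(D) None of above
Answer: A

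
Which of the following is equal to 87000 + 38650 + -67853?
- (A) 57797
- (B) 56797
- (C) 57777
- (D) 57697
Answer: A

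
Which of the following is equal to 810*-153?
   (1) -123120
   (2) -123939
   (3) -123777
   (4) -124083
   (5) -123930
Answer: 5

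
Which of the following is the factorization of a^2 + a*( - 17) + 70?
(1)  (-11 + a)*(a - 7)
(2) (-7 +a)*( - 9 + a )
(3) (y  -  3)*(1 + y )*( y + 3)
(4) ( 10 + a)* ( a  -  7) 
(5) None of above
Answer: 5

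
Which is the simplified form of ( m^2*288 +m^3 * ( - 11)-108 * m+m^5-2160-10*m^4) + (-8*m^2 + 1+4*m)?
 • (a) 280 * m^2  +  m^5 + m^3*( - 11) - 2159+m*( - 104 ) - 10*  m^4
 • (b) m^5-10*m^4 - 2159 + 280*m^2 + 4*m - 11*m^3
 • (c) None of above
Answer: a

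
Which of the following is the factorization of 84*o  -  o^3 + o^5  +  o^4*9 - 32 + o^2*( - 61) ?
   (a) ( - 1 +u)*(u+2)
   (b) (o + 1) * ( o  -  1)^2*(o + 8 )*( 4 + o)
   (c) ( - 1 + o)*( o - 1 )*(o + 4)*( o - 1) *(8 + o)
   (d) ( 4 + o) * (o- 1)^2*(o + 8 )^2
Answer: c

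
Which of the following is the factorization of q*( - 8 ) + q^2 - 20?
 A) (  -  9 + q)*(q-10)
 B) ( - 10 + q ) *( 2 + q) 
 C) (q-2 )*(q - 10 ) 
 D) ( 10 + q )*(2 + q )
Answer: B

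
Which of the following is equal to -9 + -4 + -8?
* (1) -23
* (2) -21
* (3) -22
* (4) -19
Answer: 2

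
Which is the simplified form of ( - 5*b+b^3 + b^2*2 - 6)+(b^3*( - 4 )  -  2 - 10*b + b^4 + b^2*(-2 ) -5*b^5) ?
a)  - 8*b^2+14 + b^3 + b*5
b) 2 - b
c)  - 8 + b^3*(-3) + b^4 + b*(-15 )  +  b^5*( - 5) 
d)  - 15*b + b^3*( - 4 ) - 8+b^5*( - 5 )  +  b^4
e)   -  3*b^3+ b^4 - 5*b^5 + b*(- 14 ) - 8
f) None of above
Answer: c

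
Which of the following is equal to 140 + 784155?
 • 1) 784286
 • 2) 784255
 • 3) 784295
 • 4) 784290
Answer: 3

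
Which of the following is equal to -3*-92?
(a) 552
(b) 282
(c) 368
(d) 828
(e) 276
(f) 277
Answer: e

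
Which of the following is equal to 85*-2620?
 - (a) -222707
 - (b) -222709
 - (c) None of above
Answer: c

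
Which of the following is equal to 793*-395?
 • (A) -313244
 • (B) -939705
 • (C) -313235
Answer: C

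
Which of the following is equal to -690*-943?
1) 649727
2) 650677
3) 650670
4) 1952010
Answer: 3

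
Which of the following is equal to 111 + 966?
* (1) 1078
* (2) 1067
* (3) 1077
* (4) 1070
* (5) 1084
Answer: 3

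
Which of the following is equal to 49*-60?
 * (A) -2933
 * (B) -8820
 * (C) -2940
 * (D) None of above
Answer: C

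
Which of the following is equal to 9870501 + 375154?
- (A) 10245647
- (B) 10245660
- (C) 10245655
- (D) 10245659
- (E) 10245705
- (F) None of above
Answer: C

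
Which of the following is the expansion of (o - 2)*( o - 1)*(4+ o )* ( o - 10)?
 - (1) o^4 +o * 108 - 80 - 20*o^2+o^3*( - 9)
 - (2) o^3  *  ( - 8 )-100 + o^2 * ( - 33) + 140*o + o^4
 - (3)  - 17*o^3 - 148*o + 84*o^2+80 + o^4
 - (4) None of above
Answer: 1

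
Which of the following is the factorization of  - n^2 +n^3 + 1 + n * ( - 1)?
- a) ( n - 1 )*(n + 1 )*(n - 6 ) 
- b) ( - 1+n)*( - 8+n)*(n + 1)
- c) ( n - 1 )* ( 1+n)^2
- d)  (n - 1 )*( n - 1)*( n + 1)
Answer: d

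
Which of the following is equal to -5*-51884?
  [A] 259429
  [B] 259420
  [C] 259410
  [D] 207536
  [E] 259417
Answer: B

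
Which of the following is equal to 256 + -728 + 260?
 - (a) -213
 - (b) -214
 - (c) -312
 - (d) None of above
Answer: d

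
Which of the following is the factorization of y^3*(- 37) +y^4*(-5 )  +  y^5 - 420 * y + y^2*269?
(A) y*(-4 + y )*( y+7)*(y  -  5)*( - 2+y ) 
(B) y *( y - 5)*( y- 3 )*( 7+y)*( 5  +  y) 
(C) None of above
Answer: C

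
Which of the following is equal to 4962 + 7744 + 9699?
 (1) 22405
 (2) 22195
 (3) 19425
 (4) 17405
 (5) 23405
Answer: 1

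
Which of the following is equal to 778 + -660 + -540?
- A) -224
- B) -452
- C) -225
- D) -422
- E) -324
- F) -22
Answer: D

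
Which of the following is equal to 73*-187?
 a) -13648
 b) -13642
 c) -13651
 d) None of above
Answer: c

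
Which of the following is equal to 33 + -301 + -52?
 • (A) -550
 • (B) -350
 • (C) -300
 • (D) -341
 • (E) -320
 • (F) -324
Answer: E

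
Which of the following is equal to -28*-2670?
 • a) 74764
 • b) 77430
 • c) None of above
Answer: c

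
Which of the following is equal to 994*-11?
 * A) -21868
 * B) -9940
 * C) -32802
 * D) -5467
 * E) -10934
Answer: E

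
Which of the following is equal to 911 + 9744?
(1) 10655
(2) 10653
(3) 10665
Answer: 1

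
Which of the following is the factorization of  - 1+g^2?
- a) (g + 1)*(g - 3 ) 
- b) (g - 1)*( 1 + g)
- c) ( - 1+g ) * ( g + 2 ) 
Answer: b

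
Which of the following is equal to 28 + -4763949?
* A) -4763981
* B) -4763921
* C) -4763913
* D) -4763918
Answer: B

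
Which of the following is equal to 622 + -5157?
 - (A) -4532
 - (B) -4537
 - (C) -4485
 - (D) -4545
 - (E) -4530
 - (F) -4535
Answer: F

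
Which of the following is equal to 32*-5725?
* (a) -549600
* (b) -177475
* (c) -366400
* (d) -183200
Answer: d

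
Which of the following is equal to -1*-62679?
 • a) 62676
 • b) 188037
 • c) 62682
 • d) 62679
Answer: d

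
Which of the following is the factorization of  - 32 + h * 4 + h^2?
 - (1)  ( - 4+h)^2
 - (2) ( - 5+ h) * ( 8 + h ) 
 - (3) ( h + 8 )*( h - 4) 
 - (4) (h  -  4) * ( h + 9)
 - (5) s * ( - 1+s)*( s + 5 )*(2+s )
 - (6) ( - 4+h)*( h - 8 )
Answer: 3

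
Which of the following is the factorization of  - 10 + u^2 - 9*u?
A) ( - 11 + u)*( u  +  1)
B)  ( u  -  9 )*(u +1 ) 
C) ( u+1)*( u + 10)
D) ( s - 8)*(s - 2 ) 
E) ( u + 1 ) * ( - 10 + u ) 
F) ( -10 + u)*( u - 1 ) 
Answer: E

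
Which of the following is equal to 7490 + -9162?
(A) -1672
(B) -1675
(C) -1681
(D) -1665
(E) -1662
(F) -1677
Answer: A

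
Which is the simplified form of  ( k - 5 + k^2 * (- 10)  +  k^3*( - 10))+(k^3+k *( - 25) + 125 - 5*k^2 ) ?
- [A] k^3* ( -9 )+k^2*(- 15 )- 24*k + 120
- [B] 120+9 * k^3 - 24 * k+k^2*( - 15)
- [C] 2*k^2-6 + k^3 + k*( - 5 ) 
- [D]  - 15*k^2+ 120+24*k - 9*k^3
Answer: A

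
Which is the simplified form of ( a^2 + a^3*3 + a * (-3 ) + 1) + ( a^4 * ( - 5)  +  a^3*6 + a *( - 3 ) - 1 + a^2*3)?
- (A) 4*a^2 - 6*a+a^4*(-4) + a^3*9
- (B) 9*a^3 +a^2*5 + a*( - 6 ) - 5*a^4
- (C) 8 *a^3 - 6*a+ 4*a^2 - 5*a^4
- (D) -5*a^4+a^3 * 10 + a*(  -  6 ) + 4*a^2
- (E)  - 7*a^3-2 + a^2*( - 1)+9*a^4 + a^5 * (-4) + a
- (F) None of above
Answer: F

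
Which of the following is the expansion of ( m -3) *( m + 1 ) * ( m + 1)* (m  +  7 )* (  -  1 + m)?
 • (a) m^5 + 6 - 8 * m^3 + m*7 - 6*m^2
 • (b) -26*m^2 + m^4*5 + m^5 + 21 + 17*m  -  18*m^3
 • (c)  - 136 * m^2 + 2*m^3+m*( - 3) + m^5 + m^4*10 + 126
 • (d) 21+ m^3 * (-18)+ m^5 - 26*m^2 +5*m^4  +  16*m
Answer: b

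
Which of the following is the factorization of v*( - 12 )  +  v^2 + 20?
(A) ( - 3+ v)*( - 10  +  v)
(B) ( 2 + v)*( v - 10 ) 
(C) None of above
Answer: C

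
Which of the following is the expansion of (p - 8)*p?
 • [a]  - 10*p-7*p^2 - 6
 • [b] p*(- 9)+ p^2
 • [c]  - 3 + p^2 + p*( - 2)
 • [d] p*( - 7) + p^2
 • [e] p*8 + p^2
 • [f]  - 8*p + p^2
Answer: f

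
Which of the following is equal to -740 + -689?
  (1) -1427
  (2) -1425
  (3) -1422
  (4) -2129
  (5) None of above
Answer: 5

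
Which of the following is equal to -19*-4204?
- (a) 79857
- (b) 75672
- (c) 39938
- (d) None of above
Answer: d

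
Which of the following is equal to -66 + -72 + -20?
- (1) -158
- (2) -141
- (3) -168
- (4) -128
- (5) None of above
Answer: 1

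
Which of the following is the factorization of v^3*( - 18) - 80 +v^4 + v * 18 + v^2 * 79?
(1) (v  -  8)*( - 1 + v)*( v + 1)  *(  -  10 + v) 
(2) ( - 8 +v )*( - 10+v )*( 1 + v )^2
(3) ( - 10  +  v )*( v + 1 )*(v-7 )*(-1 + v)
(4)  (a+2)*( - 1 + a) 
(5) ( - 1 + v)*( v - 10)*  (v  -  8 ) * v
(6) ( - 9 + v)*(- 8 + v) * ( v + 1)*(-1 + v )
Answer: 1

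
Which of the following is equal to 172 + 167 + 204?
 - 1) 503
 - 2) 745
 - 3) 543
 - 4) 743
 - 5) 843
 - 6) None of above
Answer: 3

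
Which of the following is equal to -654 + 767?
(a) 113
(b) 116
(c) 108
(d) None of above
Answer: a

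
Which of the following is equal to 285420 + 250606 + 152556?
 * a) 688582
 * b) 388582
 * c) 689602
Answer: a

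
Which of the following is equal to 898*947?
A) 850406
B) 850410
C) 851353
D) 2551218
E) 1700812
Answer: A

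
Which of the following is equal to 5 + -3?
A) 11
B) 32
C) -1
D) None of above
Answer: D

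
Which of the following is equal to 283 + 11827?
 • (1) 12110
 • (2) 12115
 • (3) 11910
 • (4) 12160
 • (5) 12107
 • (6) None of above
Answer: 1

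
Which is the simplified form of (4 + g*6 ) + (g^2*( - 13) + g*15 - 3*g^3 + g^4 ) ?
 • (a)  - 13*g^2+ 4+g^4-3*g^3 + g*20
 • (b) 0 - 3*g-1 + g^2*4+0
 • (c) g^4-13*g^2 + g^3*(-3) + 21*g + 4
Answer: c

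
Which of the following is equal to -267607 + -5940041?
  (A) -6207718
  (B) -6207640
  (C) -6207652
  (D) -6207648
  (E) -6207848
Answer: D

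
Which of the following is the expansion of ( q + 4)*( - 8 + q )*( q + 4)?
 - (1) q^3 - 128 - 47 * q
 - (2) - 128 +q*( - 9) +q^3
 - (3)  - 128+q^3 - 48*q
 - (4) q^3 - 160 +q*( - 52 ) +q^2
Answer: 3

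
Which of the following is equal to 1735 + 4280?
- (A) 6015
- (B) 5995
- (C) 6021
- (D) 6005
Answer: A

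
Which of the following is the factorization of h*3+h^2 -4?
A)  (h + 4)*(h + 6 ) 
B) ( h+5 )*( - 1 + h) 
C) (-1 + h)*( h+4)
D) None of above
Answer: C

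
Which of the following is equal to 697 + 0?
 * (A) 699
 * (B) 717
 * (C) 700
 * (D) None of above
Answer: D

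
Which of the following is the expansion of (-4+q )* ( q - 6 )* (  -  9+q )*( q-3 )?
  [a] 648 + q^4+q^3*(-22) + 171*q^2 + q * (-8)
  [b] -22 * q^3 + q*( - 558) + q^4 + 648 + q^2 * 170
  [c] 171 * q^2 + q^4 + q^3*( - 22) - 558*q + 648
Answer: c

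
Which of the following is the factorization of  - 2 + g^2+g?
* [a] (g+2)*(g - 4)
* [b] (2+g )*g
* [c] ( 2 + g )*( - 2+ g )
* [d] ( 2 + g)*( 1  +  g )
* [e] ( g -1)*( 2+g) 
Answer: e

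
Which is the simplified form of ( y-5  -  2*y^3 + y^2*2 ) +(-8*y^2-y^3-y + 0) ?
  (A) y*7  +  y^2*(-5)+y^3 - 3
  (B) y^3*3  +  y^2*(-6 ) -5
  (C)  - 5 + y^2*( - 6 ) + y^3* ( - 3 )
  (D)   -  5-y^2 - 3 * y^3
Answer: C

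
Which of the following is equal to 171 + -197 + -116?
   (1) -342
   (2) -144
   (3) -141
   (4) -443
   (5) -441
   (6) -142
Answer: 6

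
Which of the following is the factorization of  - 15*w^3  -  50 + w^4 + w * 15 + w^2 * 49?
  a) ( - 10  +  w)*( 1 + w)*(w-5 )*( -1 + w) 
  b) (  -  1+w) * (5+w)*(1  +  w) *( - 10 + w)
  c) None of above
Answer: a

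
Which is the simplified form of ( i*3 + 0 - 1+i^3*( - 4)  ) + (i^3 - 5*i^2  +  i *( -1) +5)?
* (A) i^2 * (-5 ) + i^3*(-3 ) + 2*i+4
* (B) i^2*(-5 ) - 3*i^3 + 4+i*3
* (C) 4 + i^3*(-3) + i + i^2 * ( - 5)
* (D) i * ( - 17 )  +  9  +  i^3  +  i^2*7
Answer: A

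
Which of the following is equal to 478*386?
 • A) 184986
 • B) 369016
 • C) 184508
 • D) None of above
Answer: C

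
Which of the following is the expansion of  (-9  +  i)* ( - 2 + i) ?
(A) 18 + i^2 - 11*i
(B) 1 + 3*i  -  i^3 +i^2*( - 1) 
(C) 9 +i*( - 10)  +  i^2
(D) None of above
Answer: A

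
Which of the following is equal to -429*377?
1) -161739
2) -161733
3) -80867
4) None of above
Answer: 2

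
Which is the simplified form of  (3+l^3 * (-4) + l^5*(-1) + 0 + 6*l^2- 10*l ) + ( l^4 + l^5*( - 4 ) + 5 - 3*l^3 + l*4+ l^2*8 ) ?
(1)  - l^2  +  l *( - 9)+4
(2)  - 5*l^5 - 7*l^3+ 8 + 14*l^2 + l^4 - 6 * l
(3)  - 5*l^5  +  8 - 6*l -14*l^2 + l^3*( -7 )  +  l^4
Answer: 2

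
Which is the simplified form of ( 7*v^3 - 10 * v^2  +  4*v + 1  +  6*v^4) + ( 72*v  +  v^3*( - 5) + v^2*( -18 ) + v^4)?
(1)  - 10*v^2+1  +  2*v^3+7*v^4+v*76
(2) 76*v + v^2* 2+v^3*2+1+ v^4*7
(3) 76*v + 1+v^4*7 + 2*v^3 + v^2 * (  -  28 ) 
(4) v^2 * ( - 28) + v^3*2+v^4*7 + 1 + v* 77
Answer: 3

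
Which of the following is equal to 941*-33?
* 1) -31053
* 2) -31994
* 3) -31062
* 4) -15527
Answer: 1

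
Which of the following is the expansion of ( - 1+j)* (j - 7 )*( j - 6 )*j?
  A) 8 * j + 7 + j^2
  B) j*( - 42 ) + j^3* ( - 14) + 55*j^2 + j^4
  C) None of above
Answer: B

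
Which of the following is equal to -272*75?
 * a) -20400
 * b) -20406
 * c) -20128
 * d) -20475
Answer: a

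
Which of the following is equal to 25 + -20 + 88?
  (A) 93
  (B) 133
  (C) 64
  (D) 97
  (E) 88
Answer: A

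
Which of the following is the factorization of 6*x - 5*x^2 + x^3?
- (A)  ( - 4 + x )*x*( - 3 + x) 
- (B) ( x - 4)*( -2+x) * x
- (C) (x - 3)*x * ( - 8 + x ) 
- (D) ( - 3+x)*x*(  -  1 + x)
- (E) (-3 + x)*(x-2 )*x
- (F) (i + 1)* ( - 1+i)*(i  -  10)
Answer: E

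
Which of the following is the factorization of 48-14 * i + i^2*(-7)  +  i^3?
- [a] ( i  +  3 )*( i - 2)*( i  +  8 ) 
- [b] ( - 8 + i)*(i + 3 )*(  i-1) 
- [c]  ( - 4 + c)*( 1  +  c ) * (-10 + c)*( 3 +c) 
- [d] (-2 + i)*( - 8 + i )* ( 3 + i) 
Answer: d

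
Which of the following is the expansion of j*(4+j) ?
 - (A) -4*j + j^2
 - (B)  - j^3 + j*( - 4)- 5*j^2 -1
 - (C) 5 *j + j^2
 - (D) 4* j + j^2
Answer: D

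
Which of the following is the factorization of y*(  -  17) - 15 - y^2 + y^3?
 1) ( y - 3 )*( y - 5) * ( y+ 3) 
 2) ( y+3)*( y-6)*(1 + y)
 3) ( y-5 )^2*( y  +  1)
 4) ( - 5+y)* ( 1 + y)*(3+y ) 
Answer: 4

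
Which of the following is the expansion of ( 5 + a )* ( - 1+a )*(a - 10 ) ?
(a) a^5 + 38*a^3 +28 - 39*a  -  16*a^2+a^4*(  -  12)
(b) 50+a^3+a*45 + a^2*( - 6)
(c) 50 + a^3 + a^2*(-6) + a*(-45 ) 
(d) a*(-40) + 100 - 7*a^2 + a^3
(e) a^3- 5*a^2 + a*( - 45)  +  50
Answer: c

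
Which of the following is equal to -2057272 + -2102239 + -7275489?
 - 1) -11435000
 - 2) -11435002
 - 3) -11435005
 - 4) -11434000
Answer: 1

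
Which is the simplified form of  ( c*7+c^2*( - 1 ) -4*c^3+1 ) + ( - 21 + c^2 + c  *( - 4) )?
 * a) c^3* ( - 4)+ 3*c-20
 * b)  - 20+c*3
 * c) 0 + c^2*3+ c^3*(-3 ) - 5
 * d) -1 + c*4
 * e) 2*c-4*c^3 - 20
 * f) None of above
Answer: a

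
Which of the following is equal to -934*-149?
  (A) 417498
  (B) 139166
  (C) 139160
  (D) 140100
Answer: B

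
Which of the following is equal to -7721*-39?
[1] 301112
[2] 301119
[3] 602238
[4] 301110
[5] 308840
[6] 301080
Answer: 2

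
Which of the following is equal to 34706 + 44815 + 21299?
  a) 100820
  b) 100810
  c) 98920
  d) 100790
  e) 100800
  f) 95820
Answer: a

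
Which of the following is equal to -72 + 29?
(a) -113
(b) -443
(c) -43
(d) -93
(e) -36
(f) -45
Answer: c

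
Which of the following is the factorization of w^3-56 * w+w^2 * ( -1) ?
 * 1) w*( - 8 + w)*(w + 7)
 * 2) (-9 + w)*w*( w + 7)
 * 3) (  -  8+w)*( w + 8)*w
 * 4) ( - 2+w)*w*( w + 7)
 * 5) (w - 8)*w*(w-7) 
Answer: 1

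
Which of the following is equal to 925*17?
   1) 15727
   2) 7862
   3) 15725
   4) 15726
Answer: 3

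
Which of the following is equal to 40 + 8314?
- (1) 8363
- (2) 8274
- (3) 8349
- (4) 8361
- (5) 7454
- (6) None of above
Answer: 6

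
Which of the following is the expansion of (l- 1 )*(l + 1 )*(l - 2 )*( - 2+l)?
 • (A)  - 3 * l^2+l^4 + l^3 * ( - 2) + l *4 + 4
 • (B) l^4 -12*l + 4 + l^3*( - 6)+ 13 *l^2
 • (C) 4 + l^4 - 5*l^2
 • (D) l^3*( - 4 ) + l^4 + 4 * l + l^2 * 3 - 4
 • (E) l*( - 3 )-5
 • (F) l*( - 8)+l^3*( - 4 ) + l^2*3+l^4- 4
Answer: D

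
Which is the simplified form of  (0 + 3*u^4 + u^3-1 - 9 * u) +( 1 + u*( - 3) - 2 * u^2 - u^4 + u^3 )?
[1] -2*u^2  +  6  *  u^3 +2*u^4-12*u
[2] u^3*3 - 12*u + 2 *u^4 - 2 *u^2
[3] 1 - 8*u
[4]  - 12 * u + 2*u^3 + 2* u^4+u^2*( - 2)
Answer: 4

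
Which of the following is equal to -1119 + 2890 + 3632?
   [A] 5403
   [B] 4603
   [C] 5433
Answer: A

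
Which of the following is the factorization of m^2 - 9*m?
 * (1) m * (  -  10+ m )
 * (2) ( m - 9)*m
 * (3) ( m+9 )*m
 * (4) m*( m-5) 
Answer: 2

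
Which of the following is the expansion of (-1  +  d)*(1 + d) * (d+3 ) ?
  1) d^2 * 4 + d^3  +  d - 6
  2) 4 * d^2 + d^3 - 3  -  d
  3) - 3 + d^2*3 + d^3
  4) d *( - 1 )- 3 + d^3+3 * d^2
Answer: 4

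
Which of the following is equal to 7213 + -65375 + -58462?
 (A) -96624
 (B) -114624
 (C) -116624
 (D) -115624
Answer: C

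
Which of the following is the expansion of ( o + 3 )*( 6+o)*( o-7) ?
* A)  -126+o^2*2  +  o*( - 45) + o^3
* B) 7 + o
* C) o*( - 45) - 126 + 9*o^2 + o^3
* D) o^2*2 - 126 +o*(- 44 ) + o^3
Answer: A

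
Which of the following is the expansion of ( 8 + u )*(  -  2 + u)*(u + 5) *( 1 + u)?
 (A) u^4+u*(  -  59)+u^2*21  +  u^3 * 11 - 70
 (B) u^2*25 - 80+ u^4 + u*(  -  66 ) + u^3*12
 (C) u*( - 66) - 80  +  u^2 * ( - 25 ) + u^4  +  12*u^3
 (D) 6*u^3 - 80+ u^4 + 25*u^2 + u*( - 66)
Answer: B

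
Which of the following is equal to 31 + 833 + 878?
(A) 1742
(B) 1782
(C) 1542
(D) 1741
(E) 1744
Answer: A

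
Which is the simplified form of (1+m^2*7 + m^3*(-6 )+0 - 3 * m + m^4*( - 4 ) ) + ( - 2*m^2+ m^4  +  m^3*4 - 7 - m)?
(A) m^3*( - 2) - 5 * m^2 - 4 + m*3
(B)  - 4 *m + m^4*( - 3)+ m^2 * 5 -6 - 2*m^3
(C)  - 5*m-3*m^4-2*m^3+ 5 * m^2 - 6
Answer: B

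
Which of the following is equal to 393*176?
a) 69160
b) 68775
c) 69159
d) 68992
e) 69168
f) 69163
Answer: e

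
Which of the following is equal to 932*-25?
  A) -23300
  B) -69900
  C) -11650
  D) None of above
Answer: A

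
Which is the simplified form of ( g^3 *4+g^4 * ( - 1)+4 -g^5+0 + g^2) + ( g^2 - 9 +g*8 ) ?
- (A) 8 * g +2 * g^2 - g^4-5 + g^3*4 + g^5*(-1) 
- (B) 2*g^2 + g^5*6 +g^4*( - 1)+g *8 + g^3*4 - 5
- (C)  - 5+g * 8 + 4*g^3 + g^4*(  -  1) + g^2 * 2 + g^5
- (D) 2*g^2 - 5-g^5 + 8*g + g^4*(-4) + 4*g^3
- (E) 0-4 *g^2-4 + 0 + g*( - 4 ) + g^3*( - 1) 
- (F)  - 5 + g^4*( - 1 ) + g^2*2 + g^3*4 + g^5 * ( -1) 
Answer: A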